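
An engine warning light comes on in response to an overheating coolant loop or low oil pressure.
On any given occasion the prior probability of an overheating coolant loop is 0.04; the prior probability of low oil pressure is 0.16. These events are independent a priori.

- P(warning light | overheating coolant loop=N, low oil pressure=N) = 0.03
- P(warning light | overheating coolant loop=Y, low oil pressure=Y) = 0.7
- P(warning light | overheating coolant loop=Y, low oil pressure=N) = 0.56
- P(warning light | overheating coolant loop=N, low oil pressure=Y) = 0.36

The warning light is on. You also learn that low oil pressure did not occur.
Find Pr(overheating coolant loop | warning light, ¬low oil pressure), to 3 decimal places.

By total probability over both values of overheating coolant loop:
  P(warning light | ¬low oil pressure) = 0.03*0.96 + 0.56*0.04
        = 0.028800 + 0.022400 = 0.051200
Keeping only the overheating coolant loop-present terms gives 0.022400, so
  P(overheating coolant loop | warning light, ¬low oil pressure) = 0.022400 / 0.051200 ≈ 0.438

Pr(overheating coolant loop | warning light, ¬low oil pressure) ≈ 0.438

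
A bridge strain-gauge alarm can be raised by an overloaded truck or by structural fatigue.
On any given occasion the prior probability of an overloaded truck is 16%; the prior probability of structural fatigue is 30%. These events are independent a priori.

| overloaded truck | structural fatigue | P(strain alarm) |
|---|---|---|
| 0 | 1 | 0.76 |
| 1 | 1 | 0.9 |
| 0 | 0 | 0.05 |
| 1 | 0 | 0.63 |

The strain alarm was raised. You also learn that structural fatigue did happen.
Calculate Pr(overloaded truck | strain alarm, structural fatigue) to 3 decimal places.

Pr(overloaded truck | strain alarm, structural fatigue) ≈ 0.184

P(strain alarm | structural fatigue) = 0.76×0.84 + 0.9×0.16 = 0.638400 + 0.144000 = 0.782400
Of this, 0.144000 comes from 0.9×0.16 (the overloaded truck=true cases).
P(overloaded truck | strain alarm, structural fatigue) = 0.144000 / 0.782400 ≈ 0.184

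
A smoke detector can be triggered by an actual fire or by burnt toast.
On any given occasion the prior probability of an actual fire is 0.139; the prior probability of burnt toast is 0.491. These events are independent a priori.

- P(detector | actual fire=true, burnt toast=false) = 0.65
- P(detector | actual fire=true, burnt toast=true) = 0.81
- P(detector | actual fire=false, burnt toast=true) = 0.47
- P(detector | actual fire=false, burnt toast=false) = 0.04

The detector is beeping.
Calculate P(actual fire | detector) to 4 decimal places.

P(actual fire | detector) ≈ 0.3190

Enumerate the 4 (actual fire, burnt toast) configurations and weight by the priors:
  P(detector) = 0.04*0.861*0.509 + 0.47*0.861*0.491 + 0.65*0.139*0.509 + 0.81*0.139*0.491
        = 0.017530 + 0.198693 + 0.045988 + 0.055282 = 0.317493
The terms with actual fire present sum to 0.101270, so
  P(actual fire | detector) = 0.101270 / 0.317493 ≈ 0.3190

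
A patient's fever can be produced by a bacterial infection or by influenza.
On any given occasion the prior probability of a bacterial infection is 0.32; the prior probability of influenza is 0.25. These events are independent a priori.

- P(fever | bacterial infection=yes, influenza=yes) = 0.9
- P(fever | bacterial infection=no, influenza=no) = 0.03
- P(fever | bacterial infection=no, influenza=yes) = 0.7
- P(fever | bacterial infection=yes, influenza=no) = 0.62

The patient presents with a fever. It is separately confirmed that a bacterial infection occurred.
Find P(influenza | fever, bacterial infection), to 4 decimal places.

For the numerator, keep only influenza=true terms: 0.9×0.25 = 0.225000
Normalizer over all consistent configurations: 0.62×0.75 + 0.9×0.25 = 0.690000
P(influenza | fever, bacterial infection) = 0.225000/0.690000 ≈ 0.3261

P(influenza | fever, bacterial infection) ≈ 0.3261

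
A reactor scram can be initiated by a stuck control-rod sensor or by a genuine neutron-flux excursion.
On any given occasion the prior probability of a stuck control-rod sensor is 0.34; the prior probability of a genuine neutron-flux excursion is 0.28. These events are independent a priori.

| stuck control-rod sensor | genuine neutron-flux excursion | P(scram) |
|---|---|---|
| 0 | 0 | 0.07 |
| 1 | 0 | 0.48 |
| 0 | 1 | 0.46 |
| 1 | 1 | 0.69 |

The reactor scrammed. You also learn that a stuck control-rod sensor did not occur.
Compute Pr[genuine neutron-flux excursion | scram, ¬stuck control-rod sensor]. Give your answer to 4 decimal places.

For the numerator, keep only genuine neutron-flux excursion=true terms: 0.46·0.28 = 0.128800
The normalizing constant is 0.07·0.72 + 0.46·0.28 = 0.179200
Posterior = 0.128800 / 0.179200 ≈ 0.7188

Pr[genuine neutron-flux excursion | scram, ¬stuck control-rod sensor] ≈ 0.7188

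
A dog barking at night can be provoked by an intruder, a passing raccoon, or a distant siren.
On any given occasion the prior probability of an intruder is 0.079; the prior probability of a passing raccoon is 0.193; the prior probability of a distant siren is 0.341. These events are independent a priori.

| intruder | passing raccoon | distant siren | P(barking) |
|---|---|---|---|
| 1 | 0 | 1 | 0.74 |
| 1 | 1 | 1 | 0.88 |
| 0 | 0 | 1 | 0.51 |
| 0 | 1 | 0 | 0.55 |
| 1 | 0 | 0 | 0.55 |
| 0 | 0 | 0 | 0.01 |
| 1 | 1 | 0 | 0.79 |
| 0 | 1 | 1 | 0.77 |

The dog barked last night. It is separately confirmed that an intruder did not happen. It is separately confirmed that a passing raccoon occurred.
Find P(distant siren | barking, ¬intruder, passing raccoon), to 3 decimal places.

P(distant siren | barking, ¬intruder, passing raccoon) ≈ 0.420

P(barking | ¬intruder, passing raccoon) = 0.55*0.659 + 0.77*0.341 = 0.362450 + 0.262570 = 0.625020
The distant siren-present share is 0.77*0.341 = 0.262570.
P(distant siren | barking, ¬intruder, passing raccoon) = 0.262570 / 0.625020 ≈ 0.420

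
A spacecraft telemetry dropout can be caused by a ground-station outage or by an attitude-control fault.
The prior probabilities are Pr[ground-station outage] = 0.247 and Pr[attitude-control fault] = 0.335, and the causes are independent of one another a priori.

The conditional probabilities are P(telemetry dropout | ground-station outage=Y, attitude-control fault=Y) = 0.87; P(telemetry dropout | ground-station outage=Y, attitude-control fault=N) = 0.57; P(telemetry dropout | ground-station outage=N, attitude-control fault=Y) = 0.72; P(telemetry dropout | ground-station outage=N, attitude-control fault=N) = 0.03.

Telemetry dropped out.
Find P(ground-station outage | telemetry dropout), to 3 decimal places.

P(ground-station outage | telemetry dropout) ≈ 0.457

Numerator (weight on configurations with ground-station outage): 0.093625 + 0.071988 = 0.165613
The normalizing constant is 0.03×0.753×0.665 + 0.72×0.753×0.335 + 0.57×0.247×0.665 + 0.87×0.247×0.335 = 0.362259
Posterior = 0.165613 / 0.362259 ≈ 0.457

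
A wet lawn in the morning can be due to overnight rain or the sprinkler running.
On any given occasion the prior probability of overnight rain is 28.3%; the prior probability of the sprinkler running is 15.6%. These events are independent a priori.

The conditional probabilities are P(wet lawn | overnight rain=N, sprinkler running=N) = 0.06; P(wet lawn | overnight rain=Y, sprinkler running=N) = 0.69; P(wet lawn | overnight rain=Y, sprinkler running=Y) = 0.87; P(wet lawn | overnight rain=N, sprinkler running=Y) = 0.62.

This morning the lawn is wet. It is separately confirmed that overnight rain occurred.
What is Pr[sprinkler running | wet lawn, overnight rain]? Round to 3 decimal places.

Pr[sprinkler running | wet lawn, overnight rain] ≈ 0.189

Enumerate both values of sprinkler running and weight by the priors:
  P(wet lawn | overnight rain) = 0.69×0.844 + 0.87×0.156
        = 0.582360 + 0.135720 = 0.718080
Keeping only the sprinkler running-present terms gives 0.135720, so
  P(sprinkler running | wet lawn, overnight rain) = 0.135720 / 0.718080 ≈ 0.189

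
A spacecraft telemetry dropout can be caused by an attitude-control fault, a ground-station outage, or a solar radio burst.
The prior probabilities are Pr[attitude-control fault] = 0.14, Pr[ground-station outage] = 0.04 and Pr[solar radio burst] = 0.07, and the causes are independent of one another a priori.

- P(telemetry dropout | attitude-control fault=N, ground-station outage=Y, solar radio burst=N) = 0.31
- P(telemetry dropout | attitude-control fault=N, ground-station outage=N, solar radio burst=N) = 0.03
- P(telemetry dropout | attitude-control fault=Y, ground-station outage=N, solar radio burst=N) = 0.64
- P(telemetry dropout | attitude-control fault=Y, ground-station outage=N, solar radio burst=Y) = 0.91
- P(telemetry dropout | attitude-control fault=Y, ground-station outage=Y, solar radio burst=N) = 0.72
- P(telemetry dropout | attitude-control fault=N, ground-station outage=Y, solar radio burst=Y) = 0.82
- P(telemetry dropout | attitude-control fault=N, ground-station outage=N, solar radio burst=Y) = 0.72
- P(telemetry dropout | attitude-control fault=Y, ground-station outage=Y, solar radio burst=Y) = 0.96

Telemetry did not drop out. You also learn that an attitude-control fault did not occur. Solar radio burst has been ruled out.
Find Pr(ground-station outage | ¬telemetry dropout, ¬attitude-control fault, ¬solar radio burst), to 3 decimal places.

Pr(ground-station outage | ¬telemetry dropout, ¬attitude-control fault, ¬solar radio burst) ≈ 0.029

Weight on ground-station outage=true, given the evidence: 0.69*0.04 = 0.027600
The normalizing constant is 0.97*0.96 + 0.69*0.04 = 0.958800
Posterior = 0.027600 / 0.958800 ≈ 0.029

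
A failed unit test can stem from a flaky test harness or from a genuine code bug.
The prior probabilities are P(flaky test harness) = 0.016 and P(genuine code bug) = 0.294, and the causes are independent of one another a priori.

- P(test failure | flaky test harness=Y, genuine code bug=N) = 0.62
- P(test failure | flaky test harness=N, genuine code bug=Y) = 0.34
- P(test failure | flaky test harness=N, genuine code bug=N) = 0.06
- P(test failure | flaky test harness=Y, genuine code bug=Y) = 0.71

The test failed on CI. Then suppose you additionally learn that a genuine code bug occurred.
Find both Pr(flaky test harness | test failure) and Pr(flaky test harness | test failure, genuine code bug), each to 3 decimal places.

Numerator (weight on configurations with flaky test harness): 0.007004 + 0.003340 = 0.010344
Normalizer over all consistent configurations: 0.06*0.984*0.706 + 0.34*0.984*0.294 + 0.62*0.016*0.706 + 0.71*0.016*0.294 = 0.150387
Posterior = 0.010344 / 0.150387 ≈ 0.069

With the extra evidence:
Numerator (weight on configurations with flaky test harness): 0.71*0.016 = 0.011360
Normalizer over all consistent configurations: 0.34*0.984 + 0.71*0.016 = 0.345920
P(flaky test harness | test failure, genuine code bug) = 0.011360/0.345920 ≈ 0.033
Conditioning on genuine code bug lowers the posterior on flaky test harness: the classic explaining-away effect in a common-effect structure.

Pr(flaky test harness | test failure) ≈ 0.069; Pr(flaky test harness | test failure, genuine code bug) ≈ 0.033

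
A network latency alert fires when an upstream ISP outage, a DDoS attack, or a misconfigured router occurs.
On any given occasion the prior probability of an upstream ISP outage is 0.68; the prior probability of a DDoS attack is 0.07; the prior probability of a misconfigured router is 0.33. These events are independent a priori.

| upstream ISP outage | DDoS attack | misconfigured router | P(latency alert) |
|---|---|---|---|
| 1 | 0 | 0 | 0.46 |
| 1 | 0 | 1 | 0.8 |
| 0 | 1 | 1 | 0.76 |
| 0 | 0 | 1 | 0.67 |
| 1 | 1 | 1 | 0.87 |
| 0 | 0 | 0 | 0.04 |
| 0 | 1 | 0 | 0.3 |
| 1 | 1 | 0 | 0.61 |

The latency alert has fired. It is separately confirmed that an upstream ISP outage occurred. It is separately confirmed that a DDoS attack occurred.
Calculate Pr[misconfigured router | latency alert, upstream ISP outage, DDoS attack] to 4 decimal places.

Pr[misconfigured router | latency alert, upstream ISP outage, DDoS attack] ≈ 0.4126

By total probability over both values of misconfigured router:
  P(latency alert | upstream ISP outage, DDoS attack) = 0.61·0.67 + 0.87·0.33
        = 0.408700 + 0.287100 = 0.695800
Keeping only the misconfigured router-present terms gives 0.287100, so
  P(misconfigured router | latency alert, upstream ISP outage, DDoS attack) = 0.287100 / 0.695800 ≈ 0.4126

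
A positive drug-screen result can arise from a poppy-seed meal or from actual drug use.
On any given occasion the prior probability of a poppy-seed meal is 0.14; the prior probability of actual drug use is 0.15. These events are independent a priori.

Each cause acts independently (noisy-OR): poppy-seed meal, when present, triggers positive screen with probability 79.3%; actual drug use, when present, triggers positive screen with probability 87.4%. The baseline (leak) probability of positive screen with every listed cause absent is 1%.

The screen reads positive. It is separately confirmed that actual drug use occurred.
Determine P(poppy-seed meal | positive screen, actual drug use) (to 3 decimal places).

P(poppy-seed meal | positive screen, actual drug use) ≈ 0.153

Under noisy-OR, P(positive screen | causes) = 1 − (1−0.01)·∏(1−qᵢ) over the active causes.
By total probability over both values of poppy-seed meal:
  P(positive screen | actual drug use) = 0.87526×0.86 + 0.974179×0.14
        = 0.752724 + 0.136385 = 0.889109
Configurations with poppy-seed meal contribute 0.136385, so
  P(poppy-seed meal | positive screen, actual drug use) = 0.136385 / 0.889109 ≈ 0.153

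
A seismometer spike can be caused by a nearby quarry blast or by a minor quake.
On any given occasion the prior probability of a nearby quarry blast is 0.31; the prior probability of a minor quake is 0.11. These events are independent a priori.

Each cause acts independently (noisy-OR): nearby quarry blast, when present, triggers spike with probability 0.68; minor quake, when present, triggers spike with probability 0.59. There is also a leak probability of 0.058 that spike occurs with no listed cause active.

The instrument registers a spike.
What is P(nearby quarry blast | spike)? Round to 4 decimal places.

Under noisy-OR, P(spike | causes) = 1 − (1−0.058)·∏(1−qᵢ) over the active causes.
For the numerator, keep only nearby quarry blast=true terms: 0.192733 + 0.029886 = 0.222619
The normalizing constant is 0.058*0.69*0.89 + 0.61378*0.69*0.11 + 0.69856*0.31*0.89 + 0.87641*0.31*0.11 = 0.304823
Posterior = 0.222619 / 0.304823 ≈ 0.7303

P(nearby quarry blast | spike) ≈ 0.7303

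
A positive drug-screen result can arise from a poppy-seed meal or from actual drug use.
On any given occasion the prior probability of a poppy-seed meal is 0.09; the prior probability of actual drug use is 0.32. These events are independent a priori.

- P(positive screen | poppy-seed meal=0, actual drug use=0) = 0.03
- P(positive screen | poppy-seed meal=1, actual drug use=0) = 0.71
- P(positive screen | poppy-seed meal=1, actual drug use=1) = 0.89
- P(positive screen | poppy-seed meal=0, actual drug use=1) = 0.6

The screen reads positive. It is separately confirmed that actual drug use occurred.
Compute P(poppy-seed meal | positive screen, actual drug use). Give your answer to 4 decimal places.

P(poppy-seed meal | positive screen, actual drug use) ≈ 0.1279

P(positive screen | actual drug use) = 0.6×0.91 + 0.89×0.09 = 0.546000 + 0.080100 = 0.626100
Of this, 0.080100 comes from 0.89×0.09 (the poppy-seed meal=true cases).
So P(poppy-seed meal | positive screen, actual drug use) = 0.080100/0.626100 ≈ 0.1279.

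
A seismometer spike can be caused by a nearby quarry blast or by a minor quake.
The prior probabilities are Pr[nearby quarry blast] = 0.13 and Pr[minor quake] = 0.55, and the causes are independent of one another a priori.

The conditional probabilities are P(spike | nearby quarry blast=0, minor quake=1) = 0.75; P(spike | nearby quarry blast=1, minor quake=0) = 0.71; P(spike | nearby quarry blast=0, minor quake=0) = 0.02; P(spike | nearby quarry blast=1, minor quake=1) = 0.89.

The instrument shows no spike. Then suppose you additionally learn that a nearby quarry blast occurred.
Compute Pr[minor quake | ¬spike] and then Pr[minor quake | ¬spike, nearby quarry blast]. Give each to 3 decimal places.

Pr[minor quake | ¬spike] ≈ 0.241; Pr[minor quake | ¬spike, nearby quarry blast] ≈ 0.317

P(¬spike) = 0.98·0.87·0.45 + 0.25·0.87·0.55 + 0.29·0.13·0.45 + 0.11·0.13·0.55 = 0.383670 + 0.119625 + 0.016965 + 0.007865 = 0.528125
Restricting to configurations with minor quake present: 0.119625 + 0.007865 = 0.127490.
So P(minor quake | ¬spike) = 0.127490/0.528125 ≈ 0.241.

Now also conditioning on nearby quarry blast=true:
Sum P(¬spike|·) weighted by the priors over both values of minor quake:
  P(¬spike | nearby quarry blast) = 0.29*0.45 + 0.11*0.55
        = 0.130500 + 0.060500 = 0.191000
Keeping only the minor quake-present terms gives 0.060500, so
  P(minor quake | ¬spike, nearby quarry blast) = 0.060500 / 0.191000 ≈ 0.317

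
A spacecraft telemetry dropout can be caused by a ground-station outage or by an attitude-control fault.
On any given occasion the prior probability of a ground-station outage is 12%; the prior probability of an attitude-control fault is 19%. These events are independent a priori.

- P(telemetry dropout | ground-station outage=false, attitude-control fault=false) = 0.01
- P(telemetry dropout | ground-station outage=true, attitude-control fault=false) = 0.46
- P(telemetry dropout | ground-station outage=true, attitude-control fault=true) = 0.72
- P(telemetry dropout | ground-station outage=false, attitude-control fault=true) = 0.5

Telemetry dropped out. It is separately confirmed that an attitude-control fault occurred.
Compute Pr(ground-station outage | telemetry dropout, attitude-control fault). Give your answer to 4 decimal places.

P(telemetry dropout | attitude-control fault) = 0.5*0.88 + 0.72*0.12 = 0.440000 + 0.086400 = 0.526400
Of this, 0.086400 comes from 0.72*0.12 (the ground-station outage=true cases).
P(ground-station outage | telemetry dropout, attitude-control fault) = 0.086400 / 0.526400 ≈ 0.1641

Pr(ground-station outage | telemetry dropout, attitude-control fault) ≈ 0.1641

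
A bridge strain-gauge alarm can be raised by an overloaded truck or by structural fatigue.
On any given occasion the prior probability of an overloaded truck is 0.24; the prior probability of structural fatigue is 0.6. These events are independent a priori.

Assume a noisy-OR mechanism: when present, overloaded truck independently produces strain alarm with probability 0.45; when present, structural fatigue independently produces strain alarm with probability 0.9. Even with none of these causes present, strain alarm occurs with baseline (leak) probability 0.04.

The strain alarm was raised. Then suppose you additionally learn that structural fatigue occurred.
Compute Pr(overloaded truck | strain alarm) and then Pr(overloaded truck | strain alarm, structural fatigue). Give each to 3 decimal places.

Under noisy-OR, P(strain alarm | causes) = 1 − (1−0.04)·∏(1−qᵢ) over the active causes.
P(strain alarm) = 0.04×0.76×0.4 + 0.904×0.76×0.6 + 0.472×0.24×0.4 + 0.9472×0.24×0.6 = 0.012160 + 0.412224 + 0.045312 + 0.136397 = 0.606093
Of this, 0.181709 comes from 0.045312 + 0.136397 (the overloaded truck=true cases).
Hence the posterior is 0.181709/0.606093 ≈ 0.300.

Now condition on the additional information:
Sum P(strain alarm|·) weighted by the priors over both values of overloaded truck:
  P(strain alarm | structural fatigue) = 0.904×0.76 + 0.9472×0.24
        = 0.687040 + 0.227328 = 0.914368
Keeping only the overloaded truck-present terms gives 0.227328, so
  P(overloaded truck | strain alarm, structural fatigue) = 0.227328 / 0.914368 ≈ 0.249

Pr(overloaded truck | strain alarm) ≈ 0.300; Pr(overloaded truck | strain alarm, structural fatigue) ≈ 0.249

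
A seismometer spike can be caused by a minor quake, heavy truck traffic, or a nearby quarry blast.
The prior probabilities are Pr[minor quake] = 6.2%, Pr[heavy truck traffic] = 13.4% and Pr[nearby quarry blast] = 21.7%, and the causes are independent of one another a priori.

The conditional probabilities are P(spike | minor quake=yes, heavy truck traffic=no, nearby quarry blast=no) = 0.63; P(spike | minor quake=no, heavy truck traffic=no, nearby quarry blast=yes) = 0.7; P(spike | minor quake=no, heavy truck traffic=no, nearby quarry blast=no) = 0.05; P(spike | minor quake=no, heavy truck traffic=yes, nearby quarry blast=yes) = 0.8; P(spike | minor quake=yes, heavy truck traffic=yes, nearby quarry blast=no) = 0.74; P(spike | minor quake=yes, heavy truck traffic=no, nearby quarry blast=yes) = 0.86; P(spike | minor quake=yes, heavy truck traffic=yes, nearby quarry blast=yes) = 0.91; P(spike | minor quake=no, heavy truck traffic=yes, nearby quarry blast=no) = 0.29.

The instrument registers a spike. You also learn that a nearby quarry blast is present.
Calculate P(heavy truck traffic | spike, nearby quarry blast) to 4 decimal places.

P(heavy truck traffic | spike, nearby quarry blast) ≈ 0.1496

For the numerator, keep only heavy truck traffic=true terms: 0.100554 + 0.007560 = 0.108114
The normalizing constant is 0.7*0.938*0.866 + 0.8*0.938*0.134 + 0.86*0.062*0.866 + 0.91*0.062*0.134 = 0.722905
P(heavy truck traffic | spike, nearby quarry blast) = 0.108114/0.722905 ≈ 0.1496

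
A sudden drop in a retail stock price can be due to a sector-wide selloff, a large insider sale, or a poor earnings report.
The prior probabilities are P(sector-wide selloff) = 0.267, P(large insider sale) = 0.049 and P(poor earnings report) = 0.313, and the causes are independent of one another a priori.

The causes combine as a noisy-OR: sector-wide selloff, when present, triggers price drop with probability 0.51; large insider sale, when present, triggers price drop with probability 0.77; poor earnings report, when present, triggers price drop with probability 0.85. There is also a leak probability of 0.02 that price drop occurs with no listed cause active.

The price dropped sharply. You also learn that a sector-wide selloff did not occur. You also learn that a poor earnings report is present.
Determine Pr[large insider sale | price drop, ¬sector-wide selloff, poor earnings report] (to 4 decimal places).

Under noisy-OR, P(price drop | causes) = 1 − (1−0.02)·∏(1−qᵢ) over the active causes.
Sum P(price drop|·) weighted by the priors over both values of large insider sale:
  P(price drop | ¬sector-wide selloff, poor earnings report) = 0.853·0.951 + 0.96619·0.049
        = 0.811203 + 0.047343 = 0.858546
Configurations with large insider sale contribute 0.047343, so
  P(large insider sale | price drop, ¬sector-wide selloff, poor earnings report) = 0.047343 / 0.858546 ≈ 0.0551

Pr[large insider sale | price drop, ¬sector-wide selloff, poor earnings report] ≈ 0.0551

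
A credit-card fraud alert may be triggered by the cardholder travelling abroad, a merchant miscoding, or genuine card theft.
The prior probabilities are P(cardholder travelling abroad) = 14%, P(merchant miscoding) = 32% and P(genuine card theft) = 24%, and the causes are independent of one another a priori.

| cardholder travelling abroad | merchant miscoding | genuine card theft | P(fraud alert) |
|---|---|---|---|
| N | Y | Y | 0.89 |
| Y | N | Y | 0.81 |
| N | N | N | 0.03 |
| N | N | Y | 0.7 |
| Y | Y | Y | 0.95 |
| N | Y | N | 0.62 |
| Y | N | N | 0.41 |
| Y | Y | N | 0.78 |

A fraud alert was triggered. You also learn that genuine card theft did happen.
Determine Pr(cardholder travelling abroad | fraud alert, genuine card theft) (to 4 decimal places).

P(fraud alert | genuine card theft) = 0.7·0.86·0.68 + 0.89·0.86·0.32 + 0.81·0.14·0.68 + 0.95·0.14·0.32 = 0.409360 + 0.244928 + 0.077112 + 0.042560 = 0.773960
Of this, 0.119672 comes from 0.077112 + 0.042560 (the cardholder travelling abroad=true cases).
So P(cardholder travelling abroad | fraud alert, genuine card theft) = 0.119672/0.773960 ≈ 0.1546.

Pr(cardholder travelling abroad | fraud alert, genuine card theft) ≈ 0.1546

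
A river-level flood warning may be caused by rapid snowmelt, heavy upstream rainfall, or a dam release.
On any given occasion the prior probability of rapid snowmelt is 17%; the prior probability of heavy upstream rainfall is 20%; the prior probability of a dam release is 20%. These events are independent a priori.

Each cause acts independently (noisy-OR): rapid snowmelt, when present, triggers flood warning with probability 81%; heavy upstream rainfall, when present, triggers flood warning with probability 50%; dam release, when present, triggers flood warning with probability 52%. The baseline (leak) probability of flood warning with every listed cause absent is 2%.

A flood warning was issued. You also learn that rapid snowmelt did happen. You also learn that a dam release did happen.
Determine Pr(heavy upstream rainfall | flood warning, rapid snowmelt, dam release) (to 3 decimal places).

Pr(heavy upstream rainfall | flood warning, rapid snowmelt, dam release) ≈ 0.208

Under noisy-OR, P(flood warning | causes) = 1 − (1−0.02)·∏(1−qᵢ) over the active causes.
Sum P(flood warning|·) weighted by the priors over both values of heavy upstream rainfall:
  P(flood warning | rapid snowmelt, dam release) = 0.910624×0.8 + 0.955312×0.2
        = 0.728499 + 0.191062 = 0.919561
Keeping only the heavy upstream rainfall-present terms gives 0.191062, so
  P(heavy upstream rainfall | flood warning, rapid snowmelt, dam release) = 0.191062 / 0.919561 ≈ 0.208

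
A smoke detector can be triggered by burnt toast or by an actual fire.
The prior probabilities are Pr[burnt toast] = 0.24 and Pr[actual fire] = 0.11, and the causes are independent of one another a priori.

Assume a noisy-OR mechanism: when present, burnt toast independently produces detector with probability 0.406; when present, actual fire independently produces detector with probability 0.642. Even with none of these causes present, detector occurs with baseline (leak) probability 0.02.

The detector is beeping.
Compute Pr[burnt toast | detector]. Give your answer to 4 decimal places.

Pr[burnt toast | detector] ≈ 0.6190

Under noisy-OR, P(detector | causes) = 1 − (1−0.02)·∏(1−qᵢ) over the active causes.
P(detector) = 0.02·0.76·0.89 + 0.64916·0.76·0.11 + 0.41788·0.24·0.89 + 0.791601·0.24·0.11 = 0.013528 + 0.054270 + 0.089259 + 0.020898 = 0.177955
The burnt toast-present share is 0.089259 + 0.020898 = 0.110157.
So P(burnt toast | detector) = 0.110157/0.177955 ≈ 0.6190.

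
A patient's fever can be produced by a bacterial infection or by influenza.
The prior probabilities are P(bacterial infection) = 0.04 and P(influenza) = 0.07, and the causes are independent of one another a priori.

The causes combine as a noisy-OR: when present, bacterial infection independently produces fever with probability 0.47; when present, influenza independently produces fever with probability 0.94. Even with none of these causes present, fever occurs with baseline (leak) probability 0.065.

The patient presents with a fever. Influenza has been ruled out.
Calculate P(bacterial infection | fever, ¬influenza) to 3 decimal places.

P(bacterial infection | fever, ¬influenza) ≈ 0.244

Under noisy-OR, P(fever | causes) = 1 − (1−0.065)·∏(1−qᵢ) over the active causes.
Weight on bacterial infection=true, given the evidence: 0.50445·0.04 = 0.020178
Denominator P(fever | ¬influenza): 0.065·0.96 + 0.50445·0.04 = 0.082578
Posterior = 0.020178 / 0.082578 ≈ 0.244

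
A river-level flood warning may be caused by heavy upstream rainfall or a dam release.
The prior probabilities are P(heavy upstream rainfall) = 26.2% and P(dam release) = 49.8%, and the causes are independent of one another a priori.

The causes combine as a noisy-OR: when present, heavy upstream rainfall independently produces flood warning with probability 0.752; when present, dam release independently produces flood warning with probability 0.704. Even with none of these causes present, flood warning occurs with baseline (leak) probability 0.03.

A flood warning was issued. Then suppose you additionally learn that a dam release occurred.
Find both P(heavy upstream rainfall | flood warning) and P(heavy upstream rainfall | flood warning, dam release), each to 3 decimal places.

P(heavy upstream rainfall | flood warning) ≈ 0.447; P(heavy upstream rainfall | flood warning, dam release) ≈ 0.316

Under noisy-OR, P(flood warning | causes) = 1 − (1−0.03)·∏(1−qᵢ) over the active causes.
P(flood warning) = 0.03×0.738×0.502 + 0.71288×0.738×0.498 + 0.75944×0.262×0.502 + 0.928794×0.262×0.498 = 0.011114 + 0.262001 + 0.099885 + 0.121185 = 0.494185
Restricting to configurations with heavy upstream rainfall present: 0.099885 + 0.121185 = 0.221070.
P(heavy upstream rainfall | flood warning) = 0.221070 / 0.494185 ≈ 0.447

Now condition on the additional information:
P(flood warning | dam release) = 0.71288*0.738 + 0.928794*0.262 = 0.526105 + 0.243344 = 0.769449
Restricting to configurations with heavy upstream rainfall present: 0.928794*0.262 = 0.243344.
P(heavy upstream rainfall | flood warning, dam release) = 0.243344 / 0.769449 ≈ 0.316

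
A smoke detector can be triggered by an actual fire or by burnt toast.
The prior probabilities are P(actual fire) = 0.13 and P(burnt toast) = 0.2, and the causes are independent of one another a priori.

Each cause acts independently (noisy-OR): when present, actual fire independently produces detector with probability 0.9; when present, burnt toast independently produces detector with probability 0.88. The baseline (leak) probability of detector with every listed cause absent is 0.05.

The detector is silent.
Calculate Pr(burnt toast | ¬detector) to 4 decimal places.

Under noisy-OR, P(detector | causes) = 1 − (1−0.05)·∏(1−qᵢ) over the active causes.
By total probability over the 4 (actual fire, burnt toast) configurations:
  P(¬detector) = 0.95·0.87·0.8 + 0.114·0.87·0.2 + 0.095·0.13·0.8 + 0.0114·0.13·0.2
        = 0.661200 + 0.019836 + 0.009880 + 0.000296 = 0.691212
Keeping only the burnt toast-present terms gives 0.020132, so
  P(burnt toast | ¬detector) = 0.020132 / 0.691212 ≈ 0.0291

Pr(burnt toast | ¬detector) ≈ 0.0291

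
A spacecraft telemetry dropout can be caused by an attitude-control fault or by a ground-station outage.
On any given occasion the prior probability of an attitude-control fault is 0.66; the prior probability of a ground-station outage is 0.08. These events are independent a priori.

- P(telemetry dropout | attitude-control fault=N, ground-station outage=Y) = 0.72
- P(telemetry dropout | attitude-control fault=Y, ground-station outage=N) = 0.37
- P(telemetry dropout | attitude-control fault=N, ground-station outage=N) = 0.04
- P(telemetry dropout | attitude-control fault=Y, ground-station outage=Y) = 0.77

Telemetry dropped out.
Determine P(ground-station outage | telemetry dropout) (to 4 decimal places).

P(ground-station outage | telemetry dropout) ≈ 0.2025

Sum P(telemetry dropout|·) weighted by the priors over the 4 (attitude-control fault, ground-station outage) configurations:
  P(telemetry dropout) = 0.04×0.34×0.92 + 0.72×0.34×0.08 + 0.37×0.66×0.92 + 0.77×0.66×0.08
        = 0.012512 + 0.019584 + 0.224664 + 0.040656 = 0.297416
Configurations with ground-station outage contribute 0.060240, so
  P(ground-station outage | telemetry dropout) = 0.060240 / 0.297416 ≈ 0.2025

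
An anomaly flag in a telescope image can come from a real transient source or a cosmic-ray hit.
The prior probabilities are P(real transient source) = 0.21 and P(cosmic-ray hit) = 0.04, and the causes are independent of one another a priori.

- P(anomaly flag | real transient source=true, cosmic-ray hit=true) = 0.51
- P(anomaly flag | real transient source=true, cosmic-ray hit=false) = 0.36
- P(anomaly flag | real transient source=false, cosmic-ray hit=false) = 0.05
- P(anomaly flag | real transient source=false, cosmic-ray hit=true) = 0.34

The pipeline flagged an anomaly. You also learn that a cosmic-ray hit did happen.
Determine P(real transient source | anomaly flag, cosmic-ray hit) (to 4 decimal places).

P(real transient source | anomaly flag, cosmic-ray hit) ≈ 0.2851

Numerator (weight on configurations with real transient source): 0.51·0.21 = 0.107100
Denominator P(anomaly flag | cosmic-ray hit): 0.34·0.79 + 0.51·0.21 = 0.375700
Posterior = 0.107100 / 0.375700 ≈ 0.2851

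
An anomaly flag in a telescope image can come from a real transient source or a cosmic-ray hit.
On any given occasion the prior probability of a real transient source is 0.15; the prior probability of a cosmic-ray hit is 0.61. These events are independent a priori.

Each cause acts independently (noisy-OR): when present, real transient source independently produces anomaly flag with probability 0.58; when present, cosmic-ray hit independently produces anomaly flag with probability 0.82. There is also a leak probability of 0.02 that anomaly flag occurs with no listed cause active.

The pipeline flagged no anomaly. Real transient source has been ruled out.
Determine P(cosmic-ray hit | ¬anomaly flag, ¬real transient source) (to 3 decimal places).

Under noisy-OR, P(anomaly flag | causes) = 1 − (1−0.02)·∏(1−qᵢ) over the active causes.
P(¬anomaly flag | ¬real transient source) = 0.98*0.39 + 0.1764*0.61 = 0.382200 + 0.107604 = 0.489804
The cosmic-ray hit-present share is 0.1764*0.61 = 0.107604.
Hence the posterior is 0.107604/0.489804 ≈ 0.220.

P(cosmic-ray hit | ¬anomaly flag, ¬real transient source) ≈ 0.220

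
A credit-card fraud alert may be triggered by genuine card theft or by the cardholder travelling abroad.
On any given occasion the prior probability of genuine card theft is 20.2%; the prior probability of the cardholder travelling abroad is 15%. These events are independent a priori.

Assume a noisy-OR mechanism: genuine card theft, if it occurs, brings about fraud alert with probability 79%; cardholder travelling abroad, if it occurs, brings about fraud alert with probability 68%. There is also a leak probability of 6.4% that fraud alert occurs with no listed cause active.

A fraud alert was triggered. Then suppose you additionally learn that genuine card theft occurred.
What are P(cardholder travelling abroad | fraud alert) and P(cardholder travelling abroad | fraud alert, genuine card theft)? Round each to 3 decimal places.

P(cardholder travelling abroad | fraud alert) ≈ 0.382; P(cardholder travelling abroad | fraud alert, genuine card theft) ≈ 0.171

Under noisy-OR, P(fraud alert | causes) = 1 − (1−0.064)·∏(1−qᵢ) over the active causes.
For the numerator, keep only cardholder travelling abroad=true terms: 0.083847 + 0.028394 = 0.112241
Normalizer over all consistent configurations: 0.064*0.798*0.85 + 0.70048*0.798*0.15 + 0.80344*0.202*0.85 + 0.937101*0.202*0.15 = 0.293603
Posterior = 0.112241 / 0.293603 ≈ 0.382

Now also conditioning on genuine card theft=true:
Weight on cardholder travelling abroad=true, given the evidence: 0.937101·0.15 = 0.140565
Denominator P(fraud alert | genuine card theft): 0.80344·0.85 + 0.937101·0.15 = 0.823489
Posterior = 0.140565 / 0.823489 ≈ 0.171
— genuine card theft explains away the evidence for cardholder travelling abroad.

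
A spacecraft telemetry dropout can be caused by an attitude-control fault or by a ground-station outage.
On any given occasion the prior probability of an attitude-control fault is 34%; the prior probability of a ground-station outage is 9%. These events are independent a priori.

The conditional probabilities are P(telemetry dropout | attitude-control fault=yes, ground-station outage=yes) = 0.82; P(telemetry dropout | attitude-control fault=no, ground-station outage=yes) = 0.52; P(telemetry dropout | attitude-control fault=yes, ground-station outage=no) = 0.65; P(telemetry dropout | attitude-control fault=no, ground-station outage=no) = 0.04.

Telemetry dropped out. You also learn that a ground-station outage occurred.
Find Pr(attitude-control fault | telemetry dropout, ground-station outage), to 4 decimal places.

Numerator (weight on configurations with attitude-control fault): 0.82*0.34 = 0.278800
Denominator P(telemetry dropout | ground-station outage): 0.52*0.66 + 0.82*0.34 = 0.622000
P(attitude-control fault | telemetry dropout, ground-station outage) = 0.278800/0.622000 ≈ 0.4482

Pr(attitude-control fault | telemetry dropout, ground-station outage) ≈ 0.4482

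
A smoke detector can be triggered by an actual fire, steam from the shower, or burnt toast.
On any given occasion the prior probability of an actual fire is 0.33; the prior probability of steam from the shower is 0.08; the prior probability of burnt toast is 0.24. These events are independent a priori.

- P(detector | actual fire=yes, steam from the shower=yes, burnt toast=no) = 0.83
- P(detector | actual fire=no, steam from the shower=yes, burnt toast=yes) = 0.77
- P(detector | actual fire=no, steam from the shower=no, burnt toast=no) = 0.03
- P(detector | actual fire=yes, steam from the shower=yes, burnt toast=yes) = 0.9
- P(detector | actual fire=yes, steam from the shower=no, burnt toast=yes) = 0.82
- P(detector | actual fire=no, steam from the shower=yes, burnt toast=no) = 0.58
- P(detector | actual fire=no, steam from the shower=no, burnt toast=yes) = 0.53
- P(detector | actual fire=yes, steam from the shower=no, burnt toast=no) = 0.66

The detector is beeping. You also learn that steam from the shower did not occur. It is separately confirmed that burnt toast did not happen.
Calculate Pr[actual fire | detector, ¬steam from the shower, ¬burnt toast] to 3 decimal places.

Sum P(detector|·) weighted by the priors over both values of actual fire:
  P(detector | ¬steam from the shower, ¬burnt toast) = 0.03·0.67 + 0.66·0.33
        = 0.020100 + 0.217800 = 0.237900
Configurations with actual fire contribute 0.217800, so
  P(actual fire | detector, ¬steam from the shower, ¬burnt toast) = 0.217800 / 0.237900 ≈ 0.916

Pr[actual fire | detector, ¬steam from the shower, ¬burnt toast] ≈ 0.916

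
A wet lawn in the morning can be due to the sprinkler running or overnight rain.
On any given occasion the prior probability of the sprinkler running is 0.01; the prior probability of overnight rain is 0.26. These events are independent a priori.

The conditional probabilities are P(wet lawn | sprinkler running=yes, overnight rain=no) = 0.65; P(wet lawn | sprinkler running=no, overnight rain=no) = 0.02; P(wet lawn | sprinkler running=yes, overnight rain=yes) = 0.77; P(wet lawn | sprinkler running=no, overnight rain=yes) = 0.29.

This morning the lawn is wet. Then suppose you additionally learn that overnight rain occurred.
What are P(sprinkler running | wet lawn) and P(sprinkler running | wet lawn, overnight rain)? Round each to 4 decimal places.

Enumerate the 4 (sprinkler running, overnight rain) configurations and weight by the priors:
  P(wet lawn) = 0.02×0.99×0.74 + 0.29×0.99×0.26 + 0.65×0.01×0.74 + 0.77×0.01×0.26
        = 0.014652 + 0.074646 + 0.004810 + 0.002002 = 0.096110
Configurations with sprinkler running contribute 0.006812, so
  P(sprinkler running | wet lawn) = 0.006812 / 0.096110 ≈ 0.0709

Now also conditioning on overnight rain=true:
Weight on sprinkler running=true, given the evidence: 0.77*0.01 = 0.007700
The normalizing constant is 0.29*0.99 + 0.77*0.01 = 0.294800
Posterior = 0.007700 / 0.294800 ≈ 0.0261
The drop from 0.0709 to 0.0261 is the explaining-away (discounting) effect.

P(sprinkler running | wet lawn) ≈ 0.0709; P(sprinkler running | wet lawn, overnight rain) ≈ 0.0261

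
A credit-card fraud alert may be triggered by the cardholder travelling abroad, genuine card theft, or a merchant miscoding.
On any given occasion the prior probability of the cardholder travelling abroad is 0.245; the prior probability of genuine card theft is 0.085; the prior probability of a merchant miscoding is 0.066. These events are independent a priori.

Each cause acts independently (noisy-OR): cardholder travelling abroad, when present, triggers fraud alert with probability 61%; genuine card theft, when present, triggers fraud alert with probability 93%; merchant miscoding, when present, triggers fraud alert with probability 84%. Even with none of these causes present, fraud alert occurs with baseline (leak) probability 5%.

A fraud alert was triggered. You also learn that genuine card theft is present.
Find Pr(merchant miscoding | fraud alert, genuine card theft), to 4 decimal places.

Pr(merchant miscoding | fraud alert, genuine card theft) ≈ 0.0691

Under noisy-OR, P(fraud alert | causes) = 1 − (1−0.05)·∏(1−qᵢ) over the active causes.
Weight on merchant miscoding=true, given the evidence: 0.049300 + 0.016103 = 0.065403
Denominator P(fraud alert | genuine card theft): 0.9335×0.755×0.934 + 0.98936×0.755×0.066 + 0.974065×0.245×0.934 + 0.99585×0.245×0.066 = 0.946574
Posterior = 0.065403 / 0.946574 ≈ 0.0691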